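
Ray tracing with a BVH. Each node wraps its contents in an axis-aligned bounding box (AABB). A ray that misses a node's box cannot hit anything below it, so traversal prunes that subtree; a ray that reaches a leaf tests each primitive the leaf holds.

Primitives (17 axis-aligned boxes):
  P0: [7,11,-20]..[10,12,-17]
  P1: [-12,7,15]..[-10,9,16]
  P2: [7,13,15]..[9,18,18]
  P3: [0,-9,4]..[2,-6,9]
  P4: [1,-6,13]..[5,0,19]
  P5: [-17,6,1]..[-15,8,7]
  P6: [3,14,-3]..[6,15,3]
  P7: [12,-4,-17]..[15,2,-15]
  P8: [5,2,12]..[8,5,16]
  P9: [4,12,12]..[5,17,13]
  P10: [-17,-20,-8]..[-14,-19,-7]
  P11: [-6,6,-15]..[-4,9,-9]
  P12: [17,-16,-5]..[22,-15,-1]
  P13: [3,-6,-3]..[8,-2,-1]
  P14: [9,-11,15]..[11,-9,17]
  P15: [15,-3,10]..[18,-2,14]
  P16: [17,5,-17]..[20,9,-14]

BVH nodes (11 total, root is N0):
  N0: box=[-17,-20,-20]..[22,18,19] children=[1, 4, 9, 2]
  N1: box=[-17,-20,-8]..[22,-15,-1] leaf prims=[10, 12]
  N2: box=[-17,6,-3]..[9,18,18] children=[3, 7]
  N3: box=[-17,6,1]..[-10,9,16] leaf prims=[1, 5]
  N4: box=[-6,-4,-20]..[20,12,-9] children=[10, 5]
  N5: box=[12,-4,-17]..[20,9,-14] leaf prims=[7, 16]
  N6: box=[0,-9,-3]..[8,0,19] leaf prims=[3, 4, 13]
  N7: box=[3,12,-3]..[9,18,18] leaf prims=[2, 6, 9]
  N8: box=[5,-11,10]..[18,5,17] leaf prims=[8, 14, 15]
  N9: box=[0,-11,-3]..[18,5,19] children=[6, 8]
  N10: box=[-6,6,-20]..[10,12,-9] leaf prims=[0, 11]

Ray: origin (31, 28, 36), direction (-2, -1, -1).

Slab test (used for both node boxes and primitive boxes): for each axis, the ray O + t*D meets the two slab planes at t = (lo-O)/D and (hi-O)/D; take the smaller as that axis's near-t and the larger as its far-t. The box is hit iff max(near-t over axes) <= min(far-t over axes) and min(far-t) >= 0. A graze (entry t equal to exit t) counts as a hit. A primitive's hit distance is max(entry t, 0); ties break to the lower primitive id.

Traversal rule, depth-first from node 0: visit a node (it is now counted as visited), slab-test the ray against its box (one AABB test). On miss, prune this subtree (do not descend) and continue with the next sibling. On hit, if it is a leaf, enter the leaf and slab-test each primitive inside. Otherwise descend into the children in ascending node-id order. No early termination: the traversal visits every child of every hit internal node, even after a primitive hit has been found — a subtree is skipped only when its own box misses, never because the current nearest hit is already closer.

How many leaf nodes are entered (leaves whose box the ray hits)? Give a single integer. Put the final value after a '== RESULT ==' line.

Trace the traversal:
N0 x:[9/2,24] y:[10,48] z:[17,56] -> hit [17,24], descend [1, 2, 4, 9]
  N1 x:[9/2,24] y:[43,48] z:[37,44] -> miss, prune
  N2 x:[11,24] y:[10,22] z:[18,39] -> hit [18,22], descend [3, 7]
    N3 x:[41/2,24] y:[19,22] z:[20,35] -> hit [41/2,22] leaf, test {P1@t=41/2, P5(miss)}
    N7 x:[11,14] y:[10,16] z:[18,39] -> miss, prune
  N4 x:[11/2,37/2] y:[16,32] z:[45,56] -> miss, prune
  N9 x:[13/2,31/2] y:[23,39] z:[17,39] -> miss, prune

7 AABB tests over nodes [0, 1, 2, 3, 7, 4, 9]; 1 leaf entered; closest P1.

== RESULT ==
1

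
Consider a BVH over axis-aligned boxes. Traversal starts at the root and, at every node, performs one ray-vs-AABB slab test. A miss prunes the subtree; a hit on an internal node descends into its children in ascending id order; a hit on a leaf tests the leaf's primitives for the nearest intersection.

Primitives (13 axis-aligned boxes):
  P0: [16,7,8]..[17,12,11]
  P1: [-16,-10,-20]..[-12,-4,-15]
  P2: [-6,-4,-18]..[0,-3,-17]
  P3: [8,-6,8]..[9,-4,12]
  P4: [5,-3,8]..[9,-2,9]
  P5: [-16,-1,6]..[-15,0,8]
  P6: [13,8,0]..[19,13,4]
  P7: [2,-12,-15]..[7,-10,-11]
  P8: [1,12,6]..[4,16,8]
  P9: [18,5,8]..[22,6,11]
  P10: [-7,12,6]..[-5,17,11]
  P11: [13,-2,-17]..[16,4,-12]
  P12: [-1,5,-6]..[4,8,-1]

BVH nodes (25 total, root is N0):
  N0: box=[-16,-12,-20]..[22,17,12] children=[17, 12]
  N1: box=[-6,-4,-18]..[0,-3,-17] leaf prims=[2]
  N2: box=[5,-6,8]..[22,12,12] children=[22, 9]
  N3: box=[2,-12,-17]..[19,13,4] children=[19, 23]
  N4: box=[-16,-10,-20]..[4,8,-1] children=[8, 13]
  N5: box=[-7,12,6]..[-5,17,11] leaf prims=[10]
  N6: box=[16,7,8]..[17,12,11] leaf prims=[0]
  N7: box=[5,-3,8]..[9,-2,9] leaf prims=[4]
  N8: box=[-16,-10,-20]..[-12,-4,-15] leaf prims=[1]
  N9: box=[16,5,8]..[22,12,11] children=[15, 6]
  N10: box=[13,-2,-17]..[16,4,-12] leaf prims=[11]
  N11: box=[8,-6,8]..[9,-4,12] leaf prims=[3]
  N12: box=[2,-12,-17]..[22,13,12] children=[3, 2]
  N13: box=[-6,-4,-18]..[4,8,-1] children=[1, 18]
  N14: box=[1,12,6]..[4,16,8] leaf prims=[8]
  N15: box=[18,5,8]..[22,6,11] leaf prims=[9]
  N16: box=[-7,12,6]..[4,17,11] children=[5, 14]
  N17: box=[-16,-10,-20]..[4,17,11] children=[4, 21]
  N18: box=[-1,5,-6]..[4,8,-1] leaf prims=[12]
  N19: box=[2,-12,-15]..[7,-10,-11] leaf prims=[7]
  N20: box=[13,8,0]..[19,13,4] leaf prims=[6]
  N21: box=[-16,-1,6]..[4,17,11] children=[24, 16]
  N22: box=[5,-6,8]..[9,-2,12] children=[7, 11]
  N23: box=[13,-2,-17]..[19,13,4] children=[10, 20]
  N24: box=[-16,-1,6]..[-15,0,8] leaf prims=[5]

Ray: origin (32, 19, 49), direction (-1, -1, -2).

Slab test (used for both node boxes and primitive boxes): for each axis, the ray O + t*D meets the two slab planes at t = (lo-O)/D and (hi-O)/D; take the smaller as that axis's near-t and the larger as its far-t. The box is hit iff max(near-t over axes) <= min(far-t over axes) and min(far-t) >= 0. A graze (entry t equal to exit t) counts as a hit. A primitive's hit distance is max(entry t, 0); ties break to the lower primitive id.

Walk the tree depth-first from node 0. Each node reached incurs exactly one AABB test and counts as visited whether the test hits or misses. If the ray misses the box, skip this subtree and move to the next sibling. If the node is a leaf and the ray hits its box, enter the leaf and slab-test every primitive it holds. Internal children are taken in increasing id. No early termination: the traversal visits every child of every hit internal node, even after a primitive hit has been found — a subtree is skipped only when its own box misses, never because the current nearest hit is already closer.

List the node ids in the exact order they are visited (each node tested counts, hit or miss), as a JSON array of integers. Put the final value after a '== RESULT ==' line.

Trace the traversal:
N0 x:[10,48] y:[2,31] z:[37/2,69/2] -> hit [37/2,31], descend [12, 17]
  N12 x:[10,30] y:[6,31] z:[37/2,33] -> hit [37/2,30], descend [2, 3]
    N2 x:[10,27] y:[7,25] z:[37/2,41/2] -> hit [37/2,41/2], descend [9, 22]
      N9 x:[10,16] y:[7,14] z:[19,41/2] -> miss, prune
      N22 x:[23,27] y:[21,25] z:[37/2,41/2] -> miss, prune
    N3 x:[13,30] y:[6,31] z:[45/2,33] -> hit [45/2,30], descend [19, 23]
      N19 x:[25,30] y:[29,31] z:[30,32] -> hit [30,30] leaf, test {P7@t=30}
      N23 x:[13,19] y:[6,21] z:[45/2,33] -> miss, prune
  N17 x:[28,48] y:[2,29] z:[19,69/2] -> hit [28,29], descend [4, 21]
    N4 x:[28,48] y:[11,29] z:[25,69/2] -> hit [28,29], descend [8, 13]
      N8 x:[44,48] y:[23,29] z:[32,69/2] -> miss, prune
      N13 x:[28,38] y:[11,23] z:[25,67/2] -> miss, prune
    N21 x:[28,48] y:[2,20] z:[19,43/2] -> miss, prune

order=[0, 12, 2, 9, 22, 3, 19, 23, 17, 4, 8, 13, 21]  |boxes|=13  |leaves|=1  hit=P7

== RESULT ==
[0, 12, 2, 9, 22, 3, 19, 23, 17, 4, 8, 13, 21]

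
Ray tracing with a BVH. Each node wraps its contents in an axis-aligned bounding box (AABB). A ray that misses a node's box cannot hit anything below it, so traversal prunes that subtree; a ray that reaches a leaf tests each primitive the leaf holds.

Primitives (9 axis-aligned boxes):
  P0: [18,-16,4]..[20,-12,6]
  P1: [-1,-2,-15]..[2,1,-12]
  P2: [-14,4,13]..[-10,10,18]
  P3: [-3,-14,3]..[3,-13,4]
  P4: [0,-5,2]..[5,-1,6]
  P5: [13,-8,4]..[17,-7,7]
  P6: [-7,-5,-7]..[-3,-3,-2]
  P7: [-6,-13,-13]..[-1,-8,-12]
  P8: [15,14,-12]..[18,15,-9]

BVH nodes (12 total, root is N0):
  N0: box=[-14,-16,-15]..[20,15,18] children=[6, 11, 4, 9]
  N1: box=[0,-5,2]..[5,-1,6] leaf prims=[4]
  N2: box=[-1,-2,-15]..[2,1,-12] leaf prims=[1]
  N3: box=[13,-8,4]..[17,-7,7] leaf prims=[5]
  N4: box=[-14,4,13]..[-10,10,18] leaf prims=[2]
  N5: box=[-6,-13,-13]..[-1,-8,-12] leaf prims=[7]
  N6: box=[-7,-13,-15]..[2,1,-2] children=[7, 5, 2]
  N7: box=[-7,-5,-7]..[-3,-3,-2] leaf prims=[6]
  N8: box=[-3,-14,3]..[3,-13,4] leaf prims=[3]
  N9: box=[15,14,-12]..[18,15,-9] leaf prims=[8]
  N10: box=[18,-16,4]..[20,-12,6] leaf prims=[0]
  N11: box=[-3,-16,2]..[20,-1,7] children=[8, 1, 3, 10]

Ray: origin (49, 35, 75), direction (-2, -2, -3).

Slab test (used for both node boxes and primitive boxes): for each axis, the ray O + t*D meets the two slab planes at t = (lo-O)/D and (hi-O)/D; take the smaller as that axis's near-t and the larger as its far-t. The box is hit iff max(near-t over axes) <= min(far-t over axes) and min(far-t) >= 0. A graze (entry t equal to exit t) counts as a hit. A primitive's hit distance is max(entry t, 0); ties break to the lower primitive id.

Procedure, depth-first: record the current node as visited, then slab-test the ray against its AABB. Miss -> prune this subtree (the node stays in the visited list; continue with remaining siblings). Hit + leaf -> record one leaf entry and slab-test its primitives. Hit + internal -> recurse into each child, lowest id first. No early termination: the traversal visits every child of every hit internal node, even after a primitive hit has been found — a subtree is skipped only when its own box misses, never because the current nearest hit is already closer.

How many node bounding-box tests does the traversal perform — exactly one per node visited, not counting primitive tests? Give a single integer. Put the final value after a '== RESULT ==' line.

Trace the traversal:
N0 x:[29/2,63/2] y:[10,51/2] z:[19,30] -> hit [19,51/2], descend [4, 6, 9, 11]
  N4 x:[59/2,63/2] y:[25/2,31/2] z:[19,62/3] -> miss, prune
  N6 x:[47/2,28] y:[17,24] z:[77/3,30] -> miss, prune
  N9 x:[31/2,17] y:[10,21/2] z:[28,29] -> miss, prune
  N11 x:[29/2,26] y:[18,51/2] z:[68/3,73/3] -> hit [68/3,73/3], descend [1, 3, 8, 10]
    N1 x:[22,49/2] y:[18,20] z:[23,73/3] -> miss, prune
    N3 x:[16,18] y:[21,43/2] z:[68/3,71/3] -> miss, prune
    N8 x:[23,26] y:[24,49/2] z:[71/3,24] -> hit [24,24] leaf, test {P3@t=24}
    N10 x:[29/2,31/2] y:[47/2,51/2] z:[23,71/3] -> miss, prune

order=[0, 4, 6, 9, 11, 1, 3, 8, 10]  |boxes|=9  |leaves|=1  hit=P3

== RESULT ==
9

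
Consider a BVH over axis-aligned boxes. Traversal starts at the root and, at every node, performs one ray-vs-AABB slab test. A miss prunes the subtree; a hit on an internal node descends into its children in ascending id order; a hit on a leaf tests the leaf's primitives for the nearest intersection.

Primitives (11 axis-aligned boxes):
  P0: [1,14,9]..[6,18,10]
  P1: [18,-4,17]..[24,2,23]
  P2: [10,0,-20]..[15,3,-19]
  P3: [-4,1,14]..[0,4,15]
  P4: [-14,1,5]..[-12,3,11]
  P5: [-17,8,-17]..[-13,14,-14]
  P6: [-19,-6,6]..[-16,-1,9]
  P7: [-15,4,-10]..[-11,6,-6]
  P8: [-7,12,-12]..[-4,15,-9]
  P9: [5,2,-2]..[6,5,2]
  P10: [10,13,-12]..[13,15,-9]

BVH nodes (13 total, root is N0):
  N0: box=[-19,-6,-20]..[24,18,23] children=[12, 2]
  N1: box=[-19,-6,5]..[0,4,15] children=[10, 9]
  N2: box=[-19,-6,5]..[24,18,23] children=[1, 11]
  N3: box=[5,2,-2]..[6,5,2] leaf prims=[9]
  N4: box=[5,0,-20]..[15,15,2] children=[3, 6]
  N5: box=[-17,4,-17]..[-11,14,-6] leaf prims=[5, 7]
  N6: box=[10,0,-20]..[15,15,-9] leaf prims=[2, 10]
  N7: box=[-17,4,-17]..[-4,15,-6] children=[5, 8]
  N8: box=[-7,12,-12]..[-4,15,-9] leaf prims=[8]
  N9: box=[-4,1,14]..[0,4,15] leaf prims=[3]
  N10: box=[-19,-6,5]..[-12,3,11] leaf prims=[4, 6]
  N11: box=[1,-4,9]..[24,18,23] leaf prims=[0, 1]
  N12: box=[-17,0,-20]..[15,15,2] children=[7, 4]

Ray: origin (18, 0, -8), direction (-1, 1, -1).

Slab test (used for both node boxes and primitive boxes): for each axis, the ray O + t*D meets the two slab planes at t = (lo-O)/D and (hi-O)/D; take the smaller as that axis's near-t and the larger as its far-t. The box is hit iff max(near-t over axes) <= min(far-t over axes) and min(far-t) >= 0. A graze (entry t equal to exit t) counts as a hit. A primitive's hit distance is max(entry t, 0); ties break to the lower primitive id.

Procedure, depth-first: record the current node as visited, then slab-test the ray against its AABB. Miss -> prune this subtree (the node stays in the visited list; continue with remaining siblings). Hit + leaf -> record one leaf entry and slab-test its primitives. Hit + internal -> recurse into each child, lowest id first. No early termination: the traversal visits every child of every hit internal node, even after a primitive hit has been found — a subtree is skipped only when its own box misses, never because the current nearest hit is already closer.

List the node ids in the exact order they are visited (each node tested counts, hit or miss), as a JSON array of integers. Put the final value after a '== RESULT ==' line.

Trace the traversal:
N0 x:[-6,37] y:[-6,18] z:[-31,12] -> hit [-6,12], descend [2, 12]
  N2 x:[-6,37] y:[-6,18] z:[-31,-13] -> miss, prune
  N12 x:[3,35] y:[0,15] z:[-10,12] -> hit [3,12], descend [4, 7]
    N4 x:[3,13] y:[0,15] z:[-10,12] -> hit [3,12], descend [3, 6]
      N3 x:[12,13] y:[2,5] z:[-10,-6] -> miss, prune
      N6 x:[3,8] y:[0,15] z:[1,12] -> hit [3,8] leaf, test {P2(miss), P10(miss)}
    N7 x:[22,35] y:[4,15] z:[-2,9] -> miss, prune

Summary -> nodes [0, 2, 12, 4, 3, 6, 7]; box-tests=7; leaf-entries=1; first=miss

== RESULT ==
[0, 2, 12, 4, 3, 6, 7]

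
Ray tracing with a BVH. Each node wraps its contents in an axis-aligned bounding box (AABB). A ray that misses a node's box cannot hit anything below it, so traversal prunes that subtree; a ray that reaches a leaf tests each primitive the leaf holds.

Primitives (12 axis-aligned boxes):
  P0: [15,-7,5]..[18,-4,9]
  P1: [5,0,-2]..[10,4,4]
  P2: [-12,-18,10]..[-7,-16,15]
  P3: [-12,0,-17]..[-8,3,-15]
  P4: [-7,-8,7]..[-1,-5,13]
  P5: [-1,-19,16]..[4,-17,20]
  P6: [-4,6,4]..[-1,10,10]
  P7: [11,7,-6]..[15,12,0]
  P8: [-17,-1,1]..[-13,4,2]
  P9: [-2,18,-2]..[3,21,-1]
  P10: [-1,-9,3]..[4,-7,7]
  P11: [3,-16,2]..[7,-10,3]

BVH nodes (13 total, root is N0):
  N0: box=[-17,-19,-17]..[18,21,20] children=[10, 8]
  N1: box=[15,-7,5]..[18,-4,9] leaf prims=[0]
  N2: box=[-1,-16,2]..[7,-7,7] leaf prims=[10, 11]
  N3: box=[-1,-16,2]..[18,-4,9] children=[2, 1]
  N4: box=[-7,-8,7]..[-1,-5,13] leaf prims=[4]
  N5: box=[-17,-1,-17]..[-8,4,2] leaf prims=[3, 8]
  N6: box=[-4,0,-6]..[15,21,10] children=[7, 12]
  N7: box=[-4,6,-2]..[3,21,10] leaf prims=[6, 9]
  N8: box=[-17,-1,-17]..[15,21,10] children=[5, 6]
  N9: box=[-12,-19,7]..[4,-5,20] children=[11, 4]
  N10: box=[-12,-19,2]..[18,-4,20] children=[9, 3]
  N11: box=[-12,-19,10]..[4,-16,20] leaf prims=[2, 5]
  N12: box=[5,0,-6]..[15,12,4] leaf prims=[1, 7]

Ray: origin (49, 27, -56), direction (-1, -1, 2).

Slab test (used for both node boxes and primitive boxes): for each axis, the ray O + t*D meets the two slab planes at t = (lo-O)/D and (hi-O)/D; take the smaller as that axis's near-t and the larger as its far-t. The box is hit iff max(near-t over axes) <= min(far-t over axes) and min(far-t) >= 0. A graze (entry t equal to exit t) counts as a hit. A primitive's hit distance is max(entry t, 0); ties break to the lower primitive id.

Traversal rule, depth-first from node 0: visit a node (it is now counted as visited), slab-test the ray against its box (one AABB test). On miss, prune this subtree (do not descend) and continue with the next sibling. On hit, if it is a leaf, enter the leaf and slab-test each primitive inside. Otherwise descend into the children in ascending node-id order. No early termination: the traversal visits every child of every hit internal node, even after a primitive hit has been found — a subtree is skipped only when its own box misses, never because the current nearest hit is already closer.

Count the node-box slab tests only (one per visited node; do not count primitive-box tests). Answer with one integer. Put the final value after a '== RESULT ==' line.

Traverse from the root:
N0 x:[31,66] y:[6,46] z:[39/2,38] -> hit [31,38], descend [8, 10]
  N8 x:[34,66] y:[6,28] z:[39/2,33] -> miss, prune
  N10 x:[31,61] y:[31,46] z:[29,38] -> hit [31,38], descend [3, 9]
    N3 x:[31,50] y:[31,43] z:[29,65/2] -> hit [31,65/2], descend [1, 2]
      N1 x:[31,34] y:[31,34] z:[61/2,65/2] -> hit [31,65/2] leaf, test {P0@t=31}
      N2 x:[42,50] y:[34,43] z:[29,63/2] -> miss, prune
    N9 x:[45,61] y:[32,46] z:[63/2,38] -> miss, prune

7 AABB tests over nodes [0, 8, 10, 3, 1, 2, 9]; 1 leaf entered; closest P0.

== RESULT ==
7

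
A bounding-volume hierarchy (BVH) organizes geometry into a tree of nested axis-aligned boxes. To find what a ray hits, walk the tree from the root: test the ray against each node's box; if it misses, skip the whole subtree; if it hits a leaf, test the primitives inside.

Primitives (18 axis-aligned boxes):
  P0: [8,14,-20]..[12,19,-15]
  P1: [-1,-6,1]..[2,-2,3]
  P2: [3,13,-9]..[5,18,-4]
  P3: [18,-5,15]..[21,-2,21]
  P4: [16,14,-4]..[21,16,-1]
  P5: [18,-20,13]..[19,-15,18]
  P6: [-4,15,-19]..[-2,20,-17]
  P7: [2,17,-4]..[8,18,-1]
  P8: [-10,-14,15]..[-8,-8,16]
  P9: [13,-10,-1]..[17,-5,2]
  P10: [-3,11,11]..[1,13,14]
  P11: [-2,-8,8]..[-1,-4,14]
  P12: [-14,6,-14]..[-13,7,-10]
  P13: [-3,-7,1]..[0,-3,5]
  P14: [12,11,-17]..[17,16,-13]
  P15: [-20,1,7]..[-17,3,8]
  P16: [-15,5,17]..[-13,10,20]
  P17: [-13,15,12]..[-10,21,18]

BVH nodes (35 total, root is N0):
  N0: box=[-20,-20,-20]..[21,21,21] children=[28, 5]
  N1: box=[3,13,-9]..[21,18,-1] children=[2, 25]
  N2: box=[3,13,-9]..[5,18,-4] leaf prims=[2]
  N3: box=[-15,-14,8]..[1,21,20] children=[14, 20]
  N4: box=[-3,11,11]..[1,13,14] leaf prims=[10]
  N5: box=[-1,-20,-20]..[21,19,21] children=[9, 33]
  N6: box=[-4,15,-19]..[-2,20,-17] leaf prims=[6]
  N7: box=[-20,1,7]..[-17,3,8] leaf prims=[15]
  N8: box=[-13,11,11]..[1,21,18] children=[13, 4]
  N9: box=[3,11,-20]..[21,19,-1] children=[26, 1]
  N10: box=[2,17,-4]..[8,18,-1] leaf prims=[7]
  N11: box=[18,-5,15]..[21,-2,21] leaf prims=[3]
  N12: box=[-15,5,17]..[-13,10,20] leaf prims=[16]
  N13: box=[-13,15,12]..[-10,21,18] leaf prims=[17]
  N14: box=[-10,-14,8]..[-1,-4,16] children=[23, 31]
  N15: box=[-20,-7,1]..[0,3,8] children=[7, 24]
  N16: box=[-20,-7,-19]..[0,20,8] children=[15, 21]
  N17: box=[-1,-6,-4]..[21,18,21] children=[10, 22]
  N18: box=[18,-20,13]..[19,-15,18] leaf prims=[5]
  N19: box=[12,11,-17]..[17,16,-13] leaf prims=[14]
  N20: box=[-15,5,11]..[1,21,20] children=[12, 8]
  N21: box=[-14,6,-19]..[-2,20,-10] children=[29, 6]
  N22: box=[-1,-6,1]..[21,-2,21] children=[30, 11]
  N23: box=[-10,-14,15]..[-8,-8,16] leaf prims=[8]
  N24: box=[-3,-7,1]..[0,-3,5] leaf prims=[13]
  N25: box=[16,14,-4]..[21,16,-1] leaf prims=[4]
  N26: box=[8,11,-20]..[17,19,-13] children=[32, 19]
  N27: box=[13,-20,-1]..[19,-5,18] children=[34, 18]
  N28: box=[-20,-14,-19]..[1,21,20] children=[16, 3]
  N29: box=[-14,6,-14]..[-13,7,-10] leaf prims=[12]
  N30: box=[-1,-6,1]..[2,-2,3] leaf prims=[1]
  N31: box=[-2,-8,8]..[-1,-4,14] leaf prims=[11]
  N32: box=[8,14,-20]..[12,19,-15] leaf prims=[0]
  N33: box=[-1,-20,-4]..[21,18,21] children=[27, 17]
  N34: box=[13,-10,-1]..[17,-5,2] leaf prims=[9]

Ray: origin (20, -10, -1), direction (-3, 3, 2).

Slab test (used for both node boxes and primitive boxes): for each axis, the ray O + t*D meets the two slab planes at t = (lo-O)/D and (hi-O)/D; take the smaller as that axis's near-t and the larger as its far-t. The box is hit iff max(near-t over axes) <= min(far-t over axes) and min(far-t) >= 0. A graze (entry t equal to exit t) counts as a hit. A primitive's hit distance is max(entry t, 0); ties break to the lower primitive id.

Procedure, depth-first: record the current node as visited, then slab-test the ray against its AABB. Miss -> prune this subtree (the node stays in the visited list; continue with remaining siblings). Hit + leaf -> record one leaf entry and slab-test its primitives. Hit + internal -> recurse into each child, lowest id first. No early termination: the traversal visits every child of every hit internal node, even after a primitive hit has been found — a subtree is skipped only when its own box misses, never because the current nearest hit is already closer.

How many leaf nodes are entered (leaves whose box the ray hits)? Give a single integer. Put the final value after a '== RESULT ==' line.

Trace the traversal:
N0 x:[-1/3,40/3] y:[-10/3,31/3] z:[-19/2,11] -> hit [-1/3,31/3], descend [5, 28]
  N5 x:[-1/3,7] y:[-10/3,29/3] z:[-19/2,11] -> hit [-1/3,7], descend [9, 33]
    N9 x:[-1/3,17/3] y:[7,29/3] z:[-19/2,0] -> miss, prune
    N33 x:[-1/3,7] y:[-10/3,28/3] z:[-3/2,11] -> hit [-1/3,7], descend [17, 27]
      N17 x:[-1/3,7] y:[4/3,28/3] z:[-3/2,11] -> hit [4/3,7], descend [10, 22]
        N10 x:[4,6] y:[9,28/3] z:[-3/2,0] -> miss, prune
        N22 x:[-1/3,7] y:[4/3,8/3] z:[1,11] -> hit [4/3,8/3], descend [11, 30]
          N11 x:[-1/3,2/3] y:[5/3,8/3] z:[8,11] -> miss, prune
          N30 x:[6,7] y:[4/3,8/3] z:[1,2] -> miss, prune
      N27 x:[1/3,7/3] y:[-10/3,5/3] z:[0,19/2] -> hit [1/3,5/3], descend [18, 34]
        N18 x:[1/3,2/3] y:[-10/3,-5/3] z:[7,19/2] -> miss, prune
        N34 x:[1,7/3] y:[0,5/3] z:[0,3/2] -> hit [1,3/2] leaf, test {P9@t=1}
  N28 x:[19/3,40/3] y:[-4/3,31/3] z:[-9,21/2] -> hit [19/3,31/3], descend [3, 16]
    N3 x:[19/3,35/3] y:[-4/3,31/3] z:[9/2,21/2] -> hit [19/3,31/3], descend [14, 20]
      N14 x:[7,10] y:[-4/3,2] z:[9/2,17/2] -> miss, prune
      N20 x:[19/3,35/3] y:[5,31/3] z:[6,21/2] -> hit [19/3,31/3], descend [8, 12]
        N8 x:[19/3,11] y:[7,31/3] z:[6,19/2] -> hit [7,19/2], descend [4, 13]
          N4 x:[19/3,23/3] y:[7,23/3] z:[6,15/2] -> hit [7,15/2] leaf, test {P10@t=7}
          N13 x:[10,11] y:[25/3,31/3] z:[13/2,19/2] -> miss, prune
        N12 x:[11,35/3] y:[5,20/3] z:[9,21/2] -> miss, prune
    N16 x:[20/3,40/3] y:[1,10] z:[-9,9/2] -> miss, prune

Summary -> nodes [0, 5, 9, 33, 17, 10, 22, 11, 30, 27, 18, 34, 28, 3, 14, 20, 8, 4, 13, 12, 16]; box-tests=21; leaf-entries=2; first=P9

== RESULT ==
2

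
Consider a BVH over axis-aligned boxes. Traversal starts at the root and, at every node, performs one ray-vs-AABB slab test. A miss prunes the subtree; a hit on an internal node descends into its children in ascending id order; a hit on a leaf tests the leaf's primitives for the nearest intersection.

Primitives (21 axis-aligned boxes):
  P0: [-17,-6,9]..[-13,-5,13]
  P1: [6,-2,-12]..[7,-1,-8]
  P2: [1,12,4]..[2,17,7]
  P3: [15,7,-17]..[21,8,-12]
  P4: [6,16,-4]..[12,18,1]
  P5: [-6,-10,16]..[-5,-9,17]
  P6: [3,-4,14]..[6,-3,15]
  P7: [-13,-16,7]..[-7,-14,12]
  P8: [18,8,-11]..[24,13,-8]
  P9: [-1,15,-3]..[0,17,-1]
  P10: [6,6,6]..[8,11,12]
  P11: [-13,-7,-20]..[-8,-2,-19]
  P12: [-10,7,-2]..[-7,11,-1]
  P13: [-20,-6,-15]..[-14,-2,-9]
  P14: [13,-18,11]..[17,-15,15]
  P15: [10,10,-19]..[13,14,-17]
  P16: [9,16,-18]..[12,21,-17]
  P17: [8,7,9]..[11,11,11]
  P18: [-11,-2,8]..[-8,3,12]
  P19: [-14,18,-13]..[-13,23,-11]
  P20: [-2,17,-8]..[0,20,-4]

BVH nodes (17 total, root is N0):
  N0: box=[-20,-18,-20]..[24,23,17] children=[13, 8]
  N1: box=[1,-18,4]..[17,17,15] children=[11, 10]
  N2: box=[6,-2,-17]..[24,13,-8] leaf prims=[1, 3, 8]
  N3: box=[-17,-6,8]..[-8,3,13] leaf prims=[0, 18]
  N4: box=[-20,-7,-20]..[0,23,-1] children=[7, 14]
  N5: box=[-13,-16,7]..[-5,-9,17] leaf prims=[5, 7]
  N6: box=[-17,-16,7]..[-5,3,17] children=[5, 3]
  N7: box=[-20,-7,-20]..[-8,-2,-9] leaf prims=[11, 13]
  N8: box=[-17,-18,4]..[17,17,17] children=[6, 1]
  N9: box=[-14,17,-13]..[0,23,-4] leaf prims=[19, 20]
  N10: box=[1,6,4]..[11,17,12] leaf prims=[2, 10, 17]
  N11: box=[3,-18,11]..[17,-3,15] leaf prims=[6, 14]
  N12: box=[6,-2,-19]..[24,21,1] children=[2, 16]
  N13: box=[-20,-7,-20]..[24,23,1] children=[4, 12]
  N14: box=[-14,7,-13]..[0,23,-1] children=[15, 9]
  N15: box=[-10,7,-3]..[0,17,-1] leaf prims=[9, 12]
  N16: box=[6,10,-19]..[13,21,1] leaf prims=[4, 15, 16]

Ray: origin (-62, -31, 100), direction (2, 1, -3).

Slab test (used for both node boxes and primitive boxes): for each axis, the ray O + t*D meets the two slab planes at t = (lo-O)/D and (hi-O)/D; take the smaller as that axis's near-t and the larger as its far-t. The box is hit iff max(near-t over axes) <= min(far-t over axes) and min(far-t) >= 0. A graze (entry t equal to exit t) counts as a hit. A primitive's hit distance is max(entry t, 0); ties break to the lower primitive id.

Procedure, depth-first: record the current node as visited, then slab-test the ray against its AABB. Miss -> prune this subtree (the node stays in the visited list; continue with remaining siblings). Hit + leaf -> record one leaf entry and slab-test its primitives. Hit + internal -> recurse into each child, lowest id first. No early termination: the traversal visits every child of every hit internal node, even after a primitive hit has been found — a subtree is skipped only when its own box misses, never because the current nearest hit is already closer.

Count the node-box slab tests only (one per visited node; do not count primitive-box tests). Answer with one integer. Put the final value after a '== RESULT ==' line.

Walk:
N0 x:[21,43] y:[13,54] z:[83/3,40] -> hit [83/3,40], descend [8, 13]
  N8 x:[45/2,79/2] y:[13,48] z:[83/3,32] -> hit [83/3,32], descend [1, 6]
    N1 x:[63/2,79/2] y:[13,48] z:[85/3,32] -> hit [63/2,32], descend [10, 11]
      N10 x:[63/2,73/2] y:[37,48] z:[88/3,32] -> miss, prune
      N11 x:[65/2,79/2] y:[13,28] z:[85/3,89/3] -> miss, prune
    N6 x:[45/2,57/2] y:[15,34] z:[83/3,31] -> hit [83/3,57/2], descend [3, 5]
      N3 x:[45/2,27] y:[25,34] z:[29,92/3] -> miss, prune
      N5 x:[49/2,57/2] y:[15,22] z:[83/3,31] -> miss, prune
  N13 x:[21,43] y:[24,54] z:[33,40] -> hit [33,40], descend [4, 12]
    N4 x:[21,31] y:[24,54] z:[101/3,40] -> miss, prune
    N12 x:[34,43] y:[29,52] z:[33,119/3] -> hit [34,119/3], descend [2, 16]
      N2 x:[34,43] y:[29,44] z:[36,39] -> hit [36,39] leaf, test {P1(miss), P3@t=77/2, P8(miss)}
      N16 x:[34,75/2] y:[41,52] z:[33,119/3] -> miss, prune

order=[0, 8, 1, 10, 11, 6, 3, 5, 13, 4, 12, 2, 16]  |boxes|=13  |leaves|=1  hit=P3

== RESULT ==
13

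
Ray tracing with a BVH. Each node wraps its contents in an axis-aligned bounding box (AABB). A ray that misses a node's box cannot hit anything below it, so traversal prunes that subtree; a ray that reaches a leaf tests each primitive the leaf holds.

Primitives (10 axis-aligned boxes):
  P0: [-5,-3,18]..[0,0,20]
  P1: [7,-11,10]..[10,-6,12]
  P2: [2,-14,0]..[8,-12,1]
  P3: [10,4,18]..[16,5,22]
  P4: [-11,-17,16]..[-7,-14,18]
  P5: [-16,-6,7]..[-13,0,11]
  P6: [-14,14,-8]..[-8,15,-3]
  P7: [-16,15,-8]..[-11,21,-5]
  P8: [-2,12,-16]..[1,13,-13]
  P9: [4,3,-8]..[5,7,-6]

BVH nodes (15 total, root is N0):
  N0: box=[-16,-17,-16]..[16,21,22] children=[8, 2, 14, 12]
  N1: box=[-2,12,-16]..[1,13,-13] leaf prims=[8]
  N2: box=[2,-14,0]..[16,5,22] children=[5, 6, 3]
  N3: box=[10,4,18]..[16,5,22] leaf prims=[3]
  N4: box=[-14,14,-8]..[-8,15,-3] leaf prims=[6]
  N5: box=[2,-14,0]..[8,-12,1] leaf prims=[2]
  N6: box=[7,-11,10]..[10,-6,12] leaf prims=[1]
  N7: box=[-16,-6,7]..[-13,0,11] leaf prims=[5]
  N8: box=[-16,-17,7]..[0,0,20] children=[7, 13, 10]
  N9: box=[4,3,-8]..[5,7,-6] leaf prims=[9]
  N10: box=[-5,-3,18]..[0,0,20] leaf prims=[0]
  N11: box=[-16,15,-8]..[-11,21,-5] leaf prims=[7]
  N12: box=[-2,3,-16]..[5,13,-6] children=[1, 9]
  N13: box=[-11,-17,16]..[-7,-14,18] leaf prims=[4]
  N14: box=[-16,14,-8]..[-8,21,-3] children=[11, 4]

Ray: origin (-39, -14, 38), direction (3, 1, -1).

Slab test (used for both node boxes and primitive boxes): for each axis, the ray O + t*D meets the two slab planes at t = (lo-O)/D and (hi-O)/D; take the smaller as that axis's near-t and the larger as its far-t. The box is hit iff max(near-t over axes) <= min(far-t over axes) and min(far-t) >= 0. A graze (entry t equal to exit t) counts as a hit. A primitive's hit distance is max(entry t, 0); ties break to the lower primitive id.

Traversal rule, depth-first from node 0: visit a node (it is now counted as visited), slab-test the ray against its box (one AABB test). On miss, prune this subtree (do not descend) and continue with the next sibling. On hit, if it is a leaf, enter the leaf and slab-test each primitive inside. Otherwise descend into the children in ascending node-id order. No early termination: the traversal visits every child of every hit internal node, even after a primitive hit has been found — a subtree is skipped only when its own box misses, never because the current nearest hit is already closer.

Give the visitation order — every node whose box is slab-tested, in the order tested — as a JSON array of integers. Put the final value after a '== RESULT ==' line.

Traverse from the root:
N0 x:[23/3,55/3] y:[-3,35] z:[16,54] -> hit [16,55/3], descend [2, 8, 12, 14]
  N2 x:[41/3,55/3] y:[0,19] z:[16,38] -> hit [16,55/3], descend [3, 5, 6]
    N3 x:[49/3,55/3] y:[18,19] z:[16,20] -> hit [18,55/3] leaf, test {P3@t=18}
    N5 x:[41/3,47/3] y:[0,2] z:[37,38] -> miss, prune
    N6 x:[46/3,49/3] y:[3,8] z:[26,28] -> miss, prune
  N8 x:[23/3,13] y:[-3,14] z:[18,31] -> miss, prune
  N12 x:[37/3,44/3] y:[17,27] z:[44,54] -> miss, prune
  N14 x:[23/3,31/3] y:[28,35] z:[41,46] -> miss, prune

Summary -> nodes [0, 2, 3, 5, 6, 8, 12, 14]; box-tests=8; leaf-entries=1; first=P3

== RESULT ==
[0, 2, 3, 5, 6, 8, 12, 14]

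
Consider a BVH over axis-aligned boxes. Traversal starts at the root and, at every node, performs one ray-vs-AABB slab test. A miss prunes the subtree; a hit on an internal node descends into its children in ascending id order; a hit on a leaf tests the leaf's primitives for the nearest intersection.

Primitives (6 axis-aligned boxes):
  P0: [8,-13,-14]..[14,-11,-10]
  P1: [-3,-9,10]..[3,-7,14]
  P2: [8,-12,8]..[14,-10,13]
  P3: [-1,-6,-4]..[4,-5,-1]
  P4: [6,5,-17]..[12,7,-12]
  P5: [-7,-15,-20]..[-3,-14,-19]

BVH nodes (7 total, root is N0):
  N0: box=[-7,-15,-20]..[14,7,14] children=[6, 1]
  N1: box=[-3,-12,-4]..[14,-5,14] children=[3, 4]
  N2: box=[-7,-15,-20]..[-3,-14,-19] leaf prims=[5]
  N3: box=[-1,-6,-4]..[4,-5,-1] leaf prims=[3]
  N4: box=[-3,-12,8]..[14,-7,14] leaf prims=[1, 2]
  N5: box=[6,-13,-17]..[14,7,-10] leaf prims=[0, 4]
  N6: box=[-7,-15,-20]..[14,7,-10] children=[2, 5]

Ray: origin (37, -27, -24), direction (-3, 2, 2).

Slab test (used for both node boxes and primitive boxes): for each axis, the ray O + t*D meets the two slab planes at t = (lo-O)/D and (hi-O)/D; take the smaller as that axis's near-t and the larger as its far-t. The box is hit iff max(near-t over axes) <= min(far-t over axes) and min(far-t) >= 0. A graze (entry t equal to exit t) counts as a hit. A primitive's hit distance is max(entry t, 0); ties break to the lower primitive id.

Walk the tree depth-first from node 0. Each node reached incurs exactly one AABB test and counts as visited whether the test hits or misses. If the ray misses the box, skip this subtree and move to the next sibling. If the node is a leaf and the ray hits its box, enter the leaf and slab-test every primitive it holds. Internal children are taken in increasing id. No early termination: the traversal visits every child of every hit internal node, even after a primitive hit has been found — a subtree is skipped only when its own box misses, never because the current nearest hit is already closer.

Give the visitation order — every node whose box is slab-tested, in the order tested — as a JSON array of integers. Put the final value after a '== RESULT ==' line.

Trace the traversal:
N0 x:[23/3,44/3] y:[6,17] z:[2,19] -> hit [23/3,44/3], descend [1, 6]
  N1 x:[23/3,40/3] y:[15/2,11] z:[10,19] -> hit [10,11], descend [3, 4]
    N3 x:[11,38/3] y:[21/2,11] z:[10,23/2] -> hit [11,11] leaf, test {P3@t=11}
    N4 x:[23/3,40/3] y:[15/2,10] z:[16,19] -> miss, prune
  N6 x:[23/3,44/3] y:[6,17] z:[2,7] -> miss, prune

5 AABB tests over nodes [0, 1, 3, 4, 6]; 1 leaf entered; closest P3.

== RESULT ==
[0, 1, 3, 4, 6]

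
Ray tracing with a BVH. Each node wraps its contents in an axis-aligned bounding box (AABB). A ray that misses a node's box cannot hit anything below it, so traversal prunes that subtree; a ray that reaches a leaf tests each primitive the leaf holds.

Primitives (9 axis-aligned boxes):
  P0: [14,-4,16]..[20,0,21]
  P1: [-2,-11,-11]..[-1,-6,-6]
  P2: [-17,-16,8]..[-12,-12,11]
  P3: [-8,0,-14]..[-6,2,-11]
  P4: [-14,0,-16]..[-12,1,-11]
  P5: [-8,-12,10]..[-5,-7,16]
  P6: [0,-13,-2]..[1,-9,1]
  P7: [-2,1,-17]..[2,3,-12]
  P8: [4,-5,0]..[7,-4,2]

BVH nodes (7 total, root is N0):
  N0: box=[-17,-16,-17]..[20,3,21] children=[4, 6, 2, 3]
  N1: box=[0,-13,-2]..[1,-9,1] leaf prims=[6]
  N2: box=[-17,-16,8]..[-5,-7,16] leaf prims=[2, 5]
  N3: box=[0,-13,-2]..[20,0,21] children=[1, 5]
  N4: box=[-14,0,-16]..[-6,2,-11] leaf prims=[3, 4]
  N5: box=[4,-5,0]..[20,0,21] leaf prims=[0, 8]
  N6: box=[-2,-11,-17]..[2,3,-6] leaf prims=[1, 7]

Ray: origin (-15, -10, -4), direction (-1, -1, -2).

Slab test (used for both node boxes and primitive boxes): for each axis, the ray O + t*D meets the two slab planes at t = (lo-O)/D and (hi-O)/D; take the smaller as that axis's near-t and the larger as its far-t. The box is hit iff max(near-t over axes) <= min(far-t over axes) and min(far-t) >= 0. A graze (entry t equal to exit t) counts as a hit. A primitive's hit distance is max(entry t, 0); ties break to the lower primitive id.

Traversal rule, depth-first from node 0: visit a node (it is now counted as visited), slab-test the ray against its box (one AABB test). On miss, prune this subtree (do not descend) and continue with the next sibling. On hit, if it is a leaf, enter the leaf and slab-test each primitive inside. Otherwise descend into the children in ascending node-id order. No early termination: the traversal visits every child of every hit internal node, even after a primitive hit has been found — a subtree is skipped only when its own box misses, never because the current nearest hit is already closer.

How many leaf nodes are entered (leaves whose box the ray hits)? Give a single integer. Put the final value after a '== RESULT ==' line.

Traverse from the root:
N0 x:[-35,2] y:[-13,6] z:[-25/2,13/2] -> hit [-25/2,2], descend [2, 3, 4, 6]
  N2 x:[-10,2] y:[-3,6] z:[-10,-6] -> miss, prune
  N3 x:[-35,-15] y:[-10,3] z:[-25/2,-1] -> miss, prune
  N4 x:[-9,-1] y:[-12,-10] z:[7/2,6] -> miss, prune
  N6 x:[-17,-13] y:[-13,1] z:[1,13/2] -> miss, prune

order=[0, 2, 3, 4, 6]  |boxes|=5  |leaves|=0  hit=miss

== RESULT ==
0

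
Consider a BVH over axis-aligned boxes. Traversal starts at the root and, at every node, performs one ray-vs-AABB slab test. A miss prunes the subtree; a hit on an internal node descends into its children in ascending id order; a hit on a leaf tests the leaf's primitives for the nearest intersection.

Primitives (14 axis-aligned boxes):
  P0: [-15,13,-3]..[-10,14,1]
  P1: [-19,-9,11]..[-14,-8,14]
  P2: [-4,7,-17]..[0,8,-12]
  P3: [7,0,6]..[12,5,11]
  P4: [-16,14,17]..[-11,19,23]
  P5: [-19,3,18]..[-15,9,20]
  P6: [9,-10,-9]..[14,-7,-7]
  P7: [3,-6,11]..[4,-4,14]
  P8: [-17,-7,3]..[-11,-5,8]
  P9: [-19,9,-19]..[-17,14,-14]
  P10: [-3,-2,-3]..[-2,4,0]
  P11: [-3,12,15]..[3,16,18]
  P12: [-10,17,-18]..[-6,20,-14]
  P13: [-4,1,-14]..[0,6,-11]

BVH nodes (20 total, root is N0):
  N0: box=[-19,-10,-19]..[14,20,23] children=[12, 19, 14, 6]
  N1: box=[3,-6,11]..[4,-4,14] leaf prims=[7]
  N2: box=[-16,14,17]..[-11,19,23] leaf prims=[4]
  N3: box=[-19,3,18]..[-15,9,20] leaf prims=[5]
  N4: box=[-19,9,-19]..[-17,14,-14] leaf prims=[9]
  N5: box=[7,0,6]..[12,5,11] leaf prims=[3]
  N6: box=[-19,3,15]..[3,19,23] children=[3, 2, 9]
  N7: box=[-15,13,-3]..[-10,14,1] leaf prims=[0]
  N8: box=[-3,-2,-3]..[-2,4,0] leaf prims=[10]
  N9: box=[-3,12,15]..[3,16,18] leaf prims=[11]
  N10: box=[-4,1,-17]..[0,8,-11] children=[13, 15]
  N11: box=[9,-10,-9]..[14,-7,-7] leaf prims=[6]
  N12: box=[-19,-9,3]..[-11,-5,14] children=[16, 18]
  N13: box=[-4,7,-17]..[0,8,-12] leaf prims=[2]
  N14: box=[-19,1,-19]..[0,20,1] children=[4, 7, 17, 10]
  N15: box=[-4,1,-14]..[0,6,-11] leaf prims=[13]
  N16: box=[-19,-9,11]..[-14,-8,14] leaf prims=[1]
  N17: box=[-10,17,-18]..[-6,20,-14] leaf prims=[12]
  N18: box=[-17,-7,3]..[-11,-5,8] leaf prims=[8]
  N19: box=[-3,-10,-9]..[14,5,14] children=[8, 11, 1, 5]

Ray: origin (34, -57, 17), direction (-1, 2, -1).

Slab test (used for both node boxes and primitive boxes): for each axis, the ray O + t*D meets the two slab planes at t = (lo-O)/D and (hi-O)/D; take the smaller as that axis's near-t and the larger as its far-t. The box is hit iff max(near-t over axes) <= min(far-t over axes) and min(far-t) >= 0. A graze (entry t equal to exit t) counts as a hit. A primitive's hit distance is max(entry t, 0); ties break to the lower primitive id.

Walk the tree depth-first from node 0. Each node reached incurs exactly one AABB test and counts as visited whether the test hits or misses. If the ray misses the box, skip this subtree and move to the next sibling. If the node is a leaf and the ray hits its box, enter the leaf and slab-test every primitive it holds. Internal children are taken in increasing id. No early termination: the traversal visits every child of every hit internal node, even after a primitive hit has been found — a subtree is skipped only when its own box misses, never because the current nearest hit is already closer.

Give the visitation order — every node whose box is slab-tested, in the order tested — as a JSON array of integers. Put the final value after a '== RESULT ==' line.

Walk:
N0 x:[20,53] y:[47/2,77/2] z:[-6,36] -> hit [47/2,36], descend [6, 12, 14, 19]
  N6 x:[31,53] y:[30,38] z:[-6,2] -> miss, prune
  N12 x:[45,53] y:[24,26] z:[3,14] -> miss, prune
  N14 x:[34,53] y:[29,77/2] z:[16,36] -> hit [34,36], descend [4, 7, 10, 17]
    N4 x:[51,53] y:[33,71/2] z:[31,36] -> miss, prune
    N7 x:[44,49] y:[35,71/2] z:[16,20] -> miss, prune
    N10 x:[34,38] y:[29,65/2] z:[28,34] -> miss, prune
    N17 x:[40,44] y:[37,77/2] z:[31,35] -> miss, prune
  N19 x:[20,37] y:[47/2,31] z:[3,26] -> hit [47/2,26], descend [1, 5, 8, 11]
    N1 x:[30,31] y:[51/2,53/2] z:[3,6] -> miss, prune
    N5 x:[22,27] y:[57/2,31] z:[6,11] -> miss, prune
    N8 x:[36,37] y:[55/2,61/2] z:[17,20] -> miss, prune
    N11 x:[20,25] y:[47/2,25] z:[24,26] -> hit [24,25] leaf, test {P6@t=24}

Visited [0, 6, 12, 14, 4, 7, 10, 17, 19, 1, 5, 8, 11]. Tests: 13 box, 1 leaf. Nearest: P6.

== RESULT ==
[0, 6, 12, 14, 4, 7, 10, 17, 19, 1, 5, 8, 11]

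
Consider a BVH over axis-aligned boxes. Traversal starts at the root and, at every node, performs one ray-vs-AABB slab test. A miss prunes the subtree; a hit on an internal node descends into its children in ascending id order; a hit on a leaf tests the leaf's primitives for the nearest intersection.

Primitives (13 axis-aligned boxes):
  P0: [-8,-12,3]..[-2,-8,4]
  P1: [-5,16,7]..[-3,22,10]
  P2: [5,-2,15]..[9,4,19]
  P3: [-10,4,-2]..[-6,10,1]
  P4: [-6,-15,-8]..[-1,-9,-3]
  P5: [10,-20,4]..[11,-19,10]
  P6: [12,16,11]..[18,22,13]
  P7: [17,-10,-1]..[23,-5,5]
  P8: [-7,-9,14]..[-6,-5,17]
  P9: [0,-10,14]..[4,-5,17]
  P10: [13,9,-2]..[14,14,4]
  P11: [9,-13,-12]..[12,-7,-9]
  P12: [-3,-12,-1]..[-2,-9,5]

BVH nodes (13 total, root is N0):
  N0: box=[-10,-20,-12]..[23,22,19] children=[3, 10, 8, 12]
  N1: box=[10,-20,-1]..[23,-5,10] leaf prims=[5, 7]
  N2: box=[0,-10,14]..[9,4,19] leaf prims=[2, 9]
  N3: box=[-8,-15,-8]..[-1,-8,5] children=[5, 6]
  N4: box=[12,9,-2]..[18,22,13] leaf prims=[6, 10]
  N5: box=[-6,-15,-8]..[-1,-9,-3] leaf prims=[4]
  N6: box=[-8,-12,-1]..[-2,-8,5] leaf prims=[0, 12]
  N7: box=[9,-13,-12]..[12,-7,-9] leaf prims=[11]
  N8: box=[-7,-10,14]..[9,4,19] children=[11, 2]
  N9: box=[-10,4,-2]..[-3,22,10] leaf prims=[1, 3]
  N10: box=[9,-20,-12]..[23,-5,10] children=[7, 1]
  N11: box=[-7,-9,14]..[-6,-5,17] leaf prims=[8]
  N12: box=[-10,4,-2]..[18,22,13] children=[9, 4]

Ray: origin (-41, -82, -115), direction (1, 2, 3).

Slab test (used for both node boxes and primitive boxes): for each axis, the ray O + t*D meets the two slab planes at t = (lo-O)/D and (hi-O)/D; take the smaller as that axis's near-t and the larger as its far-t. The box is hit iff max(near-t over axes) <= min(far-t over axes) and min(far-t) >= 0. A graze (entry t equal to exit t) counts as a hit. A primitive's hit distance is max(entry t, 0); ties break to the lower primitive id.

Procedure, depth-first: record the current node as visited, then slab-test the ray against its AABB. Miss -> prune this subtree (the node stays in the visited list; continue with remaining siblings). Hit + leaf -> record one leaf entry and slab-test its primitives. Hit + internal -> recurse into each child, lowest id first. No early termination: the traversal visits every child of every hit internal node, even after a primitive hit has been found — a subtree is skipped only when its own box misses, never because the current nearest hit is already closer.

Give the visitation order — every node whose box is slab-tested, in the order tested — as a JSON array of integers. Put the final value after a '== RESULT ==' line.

Trace the traversal:
N0 x:[31,64] y:[31,52] z:[103/3,134/3] -> hit [103/3,134/3], descend [3, 8, 10, 12]
  N3 x:[33,40] y:[67/2,37] z:[107/3,40] -> hit [107/3,37], descend [5, 6]
    N5 x:[35,40] y:[67/2,73/2] z:[107/3,112/3] -> hit [107/3,73/2] leaf, test {P4@t=107/3}
    N6 x:[33,39] y:[35,37] z:[38,40] -> miss, prune
  N8 x:[34,50] y:[36,43] z:[43,134/3] -> hit [43,43], descend [2, 11]
    N2 x:[41,50] y:[36,43] z:[43,134/3] -> hit [43,43] leaf, test {P2(miss), P9(miss)}
    N11 x:[34,35] y:[73/2,77/2] z:[43,44] -> miss, prune
  N10 x:[50,64] y:[31,77/2] z:[103/3,125/3] -> miss, prune
  N12 x:[31,59] y:[43,52] z:[113/3,128/3] -> miss, prune

Visited [0, 3, 5, 6, 8, 2, 11, 10, 12]. Tests: 9 box, 2 leaf. Nearest: P4.

== RESULT ==
[0, 3, 5, 6, 8, 2, 11, 10, 12]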